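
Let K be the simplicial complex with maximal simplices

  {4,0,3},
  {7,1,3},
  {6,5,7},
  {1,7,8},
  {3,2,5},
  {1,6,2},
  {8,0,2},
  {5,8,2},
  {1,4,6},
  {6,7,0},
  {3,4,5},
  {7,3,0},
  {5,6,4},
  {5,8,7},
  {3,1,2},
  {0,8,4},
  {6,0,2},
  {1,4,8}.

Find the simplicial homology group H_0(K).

H_0 ≅ Z.

Fix the vertex order 0 < 1 < 2 < 3 < 4 < 5 < 6 < 7 < 8 and write every simplex with vertices in increasing order. Then dim K = 2 and the simplices of K are:

  0-simplices (9): [0], [1], [2], [3], [4], [5], [6], [7], [8]
  1-simplices (27): (27 of them)
  2-simplices (18): [0,2,6], [0,2,8], [0,3,4], [0,3,7], [0,4,8], [0,6,7], [1,2,3], [1,2,6], [1,3,7], [1,4,6], [1,4,8], [1,7,8], [2,3,5], [2,5,8], [3,4,5], [4,5,6], [5,6,7], [5,7,8]

giving chain groups C_0 ≅ Z^9, C_1 ≅ Z^27, C_2 ≅ Z^18.

Boundary ∂_1: C_1 → C_0 is given by ∂[p,q] = [q] − [p].
As a 9×27 matrix over Z this has rank 8, with invariant factors (1,1,1,1,1,1,1,1).

Boundary ∂_2: C_2 → C_1 maps a triangle to the signed sum of its edges. For instance
  ∂[4,5,6] = [5,6] − [4,6] + [4,5],
  ∂[1,2,3] = [2,3] − [1,3] + [1,2].
As a 27×18 matrix over Z this has rank 17, with invariant factors (1,1,1,1,1,1,1,1,1,1,1,1,1,1,1,1,1).

Computing H_k = (kernel of ∂_k) / (image of ∂_{k+1}):

  H_0: rank C_0 − rank ∂_1 = 9 − 8 = 1, and the invariant factors of ∂_1 are all 1, so H_0 ≅ Z.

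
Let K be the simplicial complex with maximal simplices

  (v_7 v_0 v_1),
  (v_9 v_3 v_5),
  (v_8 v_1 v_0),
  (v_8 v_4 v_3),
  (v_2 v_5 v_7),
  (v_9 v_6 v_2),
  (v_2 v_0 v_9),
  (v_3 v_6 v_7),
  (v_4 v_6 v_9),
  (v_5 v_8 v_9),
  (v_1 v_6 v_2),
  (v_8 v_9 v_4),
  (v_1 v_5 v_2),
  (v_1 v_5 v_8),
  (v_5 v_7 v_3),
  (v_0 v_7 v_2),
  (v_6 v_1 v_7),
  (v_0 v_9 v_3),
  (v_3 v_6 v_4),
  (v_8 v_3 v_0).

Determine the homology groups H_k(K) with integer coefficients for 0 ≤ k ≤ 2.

H_0 ≅ Z,  H_1 ≅ Z × Z/2,  H_2 = 0.

Take the total order v_0 < v_1 < v_2 < v_3 < v_4 < v_5 < v_6 < v_7 < v_8 < v_9 on the vertex set. Then K (dimension 2) consists of the simplices:

  0-simplices (10): [v_0], [v_1], [v_2], [v_3], [v_4], [v_5], [v_6], [v_7], [v_8], [v_9]
  1-simplices (30): (30 of them)
  2-simplices (20): (20 of them)

Hence C_0 ≅ Z^10, C_1 ≅ Z^30, C_2 ≅ Z^20.

The boundary map ∂_1: C_1 → C_0 is given by ∂[p,q] = [q] − [p]. For instance
  ∂[v_2,v_7] = [v_7] − [v_2].
This gives a 10×30 integer matrix of rank 9; reducing to Smith normal form yields diagonal entries (1,1,1,1,1,1,1,1,1).

The boundary map ∂_2: C_2 → C_1 sends each 2-simplex [p,q,r] to [q,r] − [p,r] + [p,q]. For instance
  ∂[v_1,v_2,v_5] = [v_2,v_5] − [v_1,v_5] + [v_1,v_2],
  ∂[v_4,v_8,v_9] = [v_8,v_9] − [v_4,v_9] + [v_4,v_8].
The 30×20 boundary matrix has rank 20 and Smith normal form diag(1,1,1,1,1,1,1,1,1,1,1,1,1,1,1,1,1,1,1,2).

From H_k ≅ ker(∂_k) / im(∂_{k+1}) we obtain:

  H_0: rank C_0 − rank ∂_1 = 10 − 9 = 1, and the invariant factors of ∂_1 are all 1, so H_0 ≅ Z.
  H_1: rank ker ∂_1 − rank ∂_2 = (30 − 9) − 20 = 1, and ∂_2 has invariant factor 2 > 1, so H_1 ≅ Z × Z/2.
  H_2: rank ker ∂_2 − rank ∂_3 = (20 − 20) − 0 = 0, and there is no ∂_3, so H_2 ≅ 0.

(K is a triangulation of the Klein bottle.)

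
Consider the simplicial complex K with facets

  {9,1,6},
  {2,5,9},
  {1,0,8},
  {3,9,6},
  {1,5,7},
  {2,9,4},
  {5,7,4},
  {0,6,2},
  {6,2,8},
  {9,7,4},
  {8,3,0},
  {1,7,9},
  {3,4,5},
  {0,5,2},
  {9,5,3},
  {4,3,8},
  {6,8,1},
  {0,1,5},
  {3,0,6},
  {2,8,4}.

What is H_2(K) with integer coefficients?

Fix the vertex order 0 < 1 < 2 < 3 < 4 < 5 < 6 < 7 < 8 < 9 and write every simplex with vertices in increasing order. Then dim K = 2 and the simplices of K are:

  0-simplices (10): [0], [1], [2], [3], [4], [5], [6], [7], [8], [9]
  1-simplices (30): (30 of them)
  2-simplices (20): (20 of them)

so the chain groups are C_0 ≅ Z^10, C_1 ≅ Z^30, C_2 ≅ Z^20.

Boundary ∂_1: C_1 → C_0 sends each edge [p,q] (with p < q) to q − p.
The resulting 10×30 matrix has rank 9, and its Smith normal form has invariant factors (1,1,1,1,1,1,1,1,1).

Boundary ∂_2: C_2 → C_1 sends each 2-simplex [p,q,r] to [q,r] − [p,r] + [p,q]. For instance
  ∂[1,5,7] = [5,7] − [1,7] + [1,5],
  ∂[2,4,8] = [4,8] − [2,8] + [2,4].
The resulting 30×20 matrix has rank 20, and its Smith normal form has invariant factors (1,1,1,1,1,1,1,1,1,1,1,1,1,1,1,1,1,1,1,2).

Computing H_k = (kernel of ∂_k) / (image of ∂_{k+1}):

  H_2: rank ker ∂_2 − rank ∂_3 = (20 − 20) − 0 = 0, and there is no ∂_3, so H_2 = 0.

H_2 ≅ 0.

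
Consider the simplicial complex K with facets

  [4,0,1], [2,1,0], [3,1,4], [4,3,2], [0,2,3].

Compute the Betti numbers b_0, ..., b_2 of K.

b_0 = 1, b_1 = 1, b_2 = 0.

Take the total order 0 < 1 < 2 < 3 < 4 on the vertex set. Then K (dimension 2) consists of the simplices:

  0-simplices (5): [0], [1], [2], [3], [4]
  1-simplices (10): [0,1], [0,2], [0,3], [0,4], [1,2], [1,3], [1,4], [2,3], [2,4], [3,4]
  2-simplices (5): [0,1,2], [0,1,4], [0,2,3], [1,3,4], [2,3,4]

so the chain groups are C_0 ≅ Z^5, C_1 ≅ Z^10, C_2 ≅ Z^5.

The boundary map ∂_1: C_1 → C_0 is given by ∂[p,q] = [q] − [p].
The 5×10 boundary matrix has rank 4 and Smith normal form diag(1,1,1,1).

∂_2: C_2 → C_1 sends each 2-simplex [p,q,r] to [q,r] − [p,r] + [p,q]. For instance
  ∂[0,2,3] = [2,3] − [0,3] + [0,2],
  ∂[1,3,4] = [3,4] − [1,4] + [1,3].
As a 10×5 matrix over Z this has rank 5, with invariant factors (1,1,1,1,1).

Computing H_k = (kernel of ∂_k) / (image of ∂_{k+1}):

  H_0: rank C_0 − rank ∂_1 = 5 − 4 = 1, and the invariant factors of ∂_1 are all 1, so H_0 = Z.
  H_1: rank ker ∂_1 − rank ∂_2 = (10 − 4) − 5 = 1, and the invariant factors of ∂_2 are all 1, so H_1 = Z.
  H_2: rank ker ∂_2 − rank ∂_3 = (5 − 5) − 0 = 0, and there is no ∂_3, so H_2 = 0.

Hence the Betti numbers are b_0 = 1, b_1 = 1, b_2 = 0.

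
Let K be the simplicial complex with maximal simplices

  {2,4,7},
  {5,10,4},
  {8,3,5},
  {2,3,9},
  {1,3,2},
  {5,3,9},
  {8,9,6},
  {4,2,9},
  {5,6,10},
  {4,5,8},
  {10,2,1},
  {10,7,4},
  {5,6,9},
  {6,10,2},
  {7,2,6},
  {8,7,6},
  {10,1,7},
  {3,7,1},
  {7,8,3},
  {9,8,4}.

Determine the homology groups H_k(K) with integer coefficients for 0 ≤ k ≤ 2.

H_0 = Z,  H_1 = Z ⊕ Z_2,  H_2 = 0.

K has 10 vertices, 30 edges, 20 triangles.
rank ∂_0 = 0, rank ∂_1 = 9 ⇒ b_0 = 10 − 0 − 9 = 1; all invariant factors of ∂_1 are 1 so no torsion. So H_0 = Z.
rank ∂_1 = 9, rank ∂_2 = 20 ⇒ b_1 = 30 − 9 − 20 = 1; ∂_2 has invariant factor(s) [2] giving torsion. So H_1 = Z ⊕ Z_2.
rank ∂_2 = 20, rank ∂_3 = 0 ⇒ b_2 = 20 − 20 − 0 = 0. So H_2 = 0.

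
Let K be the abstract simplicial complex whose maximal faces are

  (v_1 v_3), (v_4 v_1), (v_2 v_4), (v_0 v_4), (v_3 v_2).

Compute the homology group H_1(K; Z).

Order the vertices as v_0 < v_1 < v_2 < v_3 < v_4. Listing each simplex with vertices in this order, K has dimension 1 with simplices:

  0-simplices (5): [v_0], [v_1], [v_2], [v_3], [v_4]
  1-simplices (5): [v_0,v_4], [v_1,v_3], [v_1,v_4], [v_2,v_3], [v_2,v_4]

giving chain groups C_0 ≅ Z^5, C_1 ≅ Z^5.

∂_1: C_1 → C_0 sends each edge [p,q] (with p < q) to q − p.
As a 5×5 matrix over Z this has rank 4, with invariant factors (1,1,1,1).

From H_k ≅ ker(∂_k) / im(∂_{k+1}) we obtain:

  H_1: rank ker ∂_1 − rank ∂_2 = (5 − 4) − 0 = 1, and there is no ∂_2, so H_1 ≅ Z.

H_1 ≅ Z.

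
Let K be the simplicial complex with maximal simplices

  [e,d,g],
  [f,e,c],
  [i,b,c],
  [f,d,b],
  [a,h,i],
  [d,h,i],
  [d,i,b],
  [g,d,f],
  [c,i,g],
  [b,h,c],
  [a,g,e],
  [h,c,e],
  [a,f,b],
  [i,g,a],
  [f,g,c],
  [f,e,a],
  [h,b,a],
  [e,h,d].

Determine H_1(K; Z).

H_1 = Z ⊕ Z/2.

Order the vertices as a < b < c < d < e < f < g < h < i. Listing each simplex with vertices in this order, K has dimension 2 with simplices:

  0-simplices (9): a, b, c, d, e, f, g, h, i
  1-simplices (27): ab, ae, af, ag, ah, ai, bc, bd, bf, bh, bi, ce, cf, cg, ch, ci, de, df, dg, dh, di, ef, eg, eh, fg, gi, hi
  2-simplices (18): abf, abh, aef, aeg, agi, ahi, bch, bci, bdf, bdi, cef, ceh, cfg, cgi, deg, deh, dfg, dhi

giving chain groups C_0 ≅ Z^9, C_1 ≅ Z^27, C_2 ≅ Z^18.

∂_1: C_1 → C_0 maps an edge to its endpoints' difference, ∂[p,q] = q − p. For instance
  ∂dg = g − d.
The resulting 9×27 matrix has rank 8, and its Smith normal form has invariant factors (1,1,1,1,1,1,1,1).

Boundary ∂_2: C_2 → C_1 maps a triangle to the signed sum of its edges. For instance
  ∂deg = eg − dg + de,
  ∂abh = bh − ah + ab.
The resulting 27×18 matrix has rank 18, and its Smith normal form has invariant factors (1,1,1,1,1,1,1,1,1,1,1,1,1,1,1,1,1,2).

From H_k ≅ ker(∂_k) / im(∂_{k+1}) we obtain:

  H_1: rank ker ∂_1 − rank ∂_2 = (27 − 8) − 18 = 1, and ∂_2 has invariant factor 2 > 1, so H_1 ≅ Z ⊕ Z/2.

(K is a triangulation of the Klein bottle.)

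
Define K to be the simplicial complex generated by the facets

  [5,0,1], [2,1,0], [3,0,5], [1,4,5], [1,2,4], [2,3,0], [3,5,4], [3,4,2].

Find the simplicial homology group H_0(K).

Take the total order 0 < 1 < 2 < 3 < 4 < 5 on the vertex set. Then K (dimension 2) consists of the simplices:

  0-simplices (6): [0], [1], [2], [3], [4], [5]
  1-simplices (12): [0,1], [0,2], [0,3], [0,5], [1,2], [1,4], [1,5], [2,3], [2,4], [3,4], [3,5], [4,5]
  2-simplices (8): [0,1,2], [0,1,5], [0,2,3], [0,3,5], [1,2,4], [1,4,5], [2,3,4], [3,4,5]

so the chain groups are C_0 ≅ Z^6, C_1 ≅ Z^12, C_2 ≅ Z^8.

The boundary map ∂_1: C_1 → C_0 is given by ∂[p,q] = [q] − [p]. For instance
  ∂[0,1] = [1] − [0].
As a 6×12 matrix over Z this has rank 5, with invariant factors (1,1,1,1,1).

Boundary ∂_2: C_2 → C_1 maps a triangle to the signed sum of its edges. For instance
  ∂[0,1,2] = [1,2] − [0,2] + [0,1],
  ∂[0,1,5] = [1,5] − [0,5] + [0,1].
The resulting 12×8 matrix has rank 7, and its Smith normal form has invariant factors (1,1,1,1,1,1,1).

Now H_k = ker ∂_k / im ∂_{k+1}, so:

  H_0: rank C_0 − rank ∂_1 = 6 − 5 = 1, and the invariant factors of ∂_1 are all 1, so H_0 ≅ Z.

(K is a triangulation of the 2-sphere S^2.)

H_0 = Z.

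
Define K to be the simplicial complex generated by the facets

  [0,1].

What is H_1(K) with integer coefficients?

Fix the vertex order 0 < 1 and write every simplex with vertices in increasing order. Then dim K = 1 and the simplices of K are:

  0-simplices (2): [0], [1]
  1-simplices (1): [0,1]

Hence C_0 ≅ Z^2, C_1 ≅ Z^1.

∂_1: C_1 → C_0 maps an edge to its endpoints' difference, ∂[p,q] = q − p. For instance
  ∂[0,1] = [1] − [0].
The 2×1 boundary matrix has rank 1 and Smith normal form diag(1).

From H_k ≅ ker(∂_k) / im(∂_{k+1}) we obtain:

  H_1: rank ker ∂_1 − rank ∂_2 = (1 − 1) − 0 = 0, and there is no ∂_2, so H_1 ≅ 0.

(K is a triangulation of the 1-simplex.)

H_1 = 0.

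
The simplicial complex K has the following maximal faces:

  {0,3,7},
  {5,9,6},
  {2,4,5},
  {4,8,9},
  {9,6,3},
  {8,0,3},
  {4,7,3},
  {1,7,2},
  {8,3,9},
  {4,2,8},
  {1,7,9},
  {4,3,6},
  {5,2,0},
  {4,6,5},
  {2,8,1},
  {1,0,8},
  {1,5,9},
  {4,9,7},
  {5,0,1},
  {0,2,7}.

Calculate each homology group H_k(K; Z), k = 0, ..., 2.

Take the total order 0 < 1 < 2 < 3 < 4 < 5 < 6 < 7 < 8 < 9 on the vertex set. Then K (dimension 2) consists of the simplices:

  0-simplices (10): [0], [1], [2], [3], [4], [5], [6], [7], [8], [9]
  1-simplices (30): (30 of them)
  2-simplices (20): (20 of them)

so the chain groups are C_0 ≅ Z^10, C_1 ≅ Z^30, C_2 ≅ Z^20.

Boundary ∂_1: C_1 → C_0 is given by ∂[p,q] = [q] − [p]. For instance
  ∂[1,9] = [9] − [1].
The 10×30 boundary matrix has rank 9 and Smith normal form diag(1,1,1,1,1,1,1,1,1).

Boundary ∂_2: C_2 → C_1 acts by ∂[p,q,r] = [q,r] − [p,r] + [p,q]. For instance
  ∂[0,2,7] = [2,7] − [0,7] + [0,2],
  ∂[4,8,9] = [8,9] − [4,9] + [4,8].
This gives a 30×20 integer matrix of rank 20; reducing to Smith normal form yields diagonal entries (1,1,1,1,1,1,1,1,1,1,1,1,1,1,1,1,1,1,1,2).

Now H_k = ker ∂_k / im ∂_{k+1}, so:

  H_0: rank C_0 − rank ∂_1 = 10 − 9 = 1, and the invariant factors of ∂_1 are all 1, so H_0 = Z.
  H_1: rank ker ∂_1 − rank ∂_2 = (30 − 9) − 20 = 1, and ∂_2 has invariant factor 2 > 1, so H_1 = Z ⊕ Z_2.
  H_2: rank ker ∂_2 − rank ∂_3 = (20 − 20) − 0 = 0, and there is no ∂_3, so H_2 = 0.

H_0 = Z,  H_1 = Z ⊕ Z_2,  H_2 = 0.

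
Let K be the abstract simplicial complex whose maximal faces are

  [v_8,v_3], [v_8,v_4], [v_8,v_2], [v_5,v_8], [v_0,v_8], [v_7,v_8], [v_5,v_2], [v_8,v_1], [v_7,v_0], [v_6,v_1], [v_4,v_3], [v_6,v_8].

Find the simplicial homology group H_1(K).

H_1 = Z^4.

We work with the vertex ordering v_0 < v_1 < v_2 < v_3 < v_4 < v_5 < v_6 < v_7 < v_8. The simplices of K, each written with vertices in increasing order, are:

  0-simplices (9): [v_0], [v_1], [v_2], [v_3], [v_4], [v_5], [v_6], [v_7], [v_8]
  1-simplices (12): [v_0,v_7], [v_0,v_8], [v_1,v_6], [v_1,v_8], [v_2,v_5], [v_2,v_8], [v_3,v_4], [v_3,v_8], [v_4,v_8], [v_5,v_8], [v_6,v_8], [v_7,v_8]

Hence C_0 ≅ Z^9, C_1 ≅ Z^12.

∂_1: C_1 → C_0 maps an edge to its endpoints' difference, ∂[p,q] = q − p. For instance
  ∂[v_3,v_8] = [v_8] − [v_3].
As a 9×12 matrix over Z this has rank 8, with invariant factors (1,1,1,1,1,1,1,1).

Now H_k = ker ∂_k / im ∂_{k+1}, so:

  H_1: rank ker ∂_1 − rank ∂_2 = (12 − 8) − 0 = 4, and there is no ∂_2, so H_1 ≅ Z^4.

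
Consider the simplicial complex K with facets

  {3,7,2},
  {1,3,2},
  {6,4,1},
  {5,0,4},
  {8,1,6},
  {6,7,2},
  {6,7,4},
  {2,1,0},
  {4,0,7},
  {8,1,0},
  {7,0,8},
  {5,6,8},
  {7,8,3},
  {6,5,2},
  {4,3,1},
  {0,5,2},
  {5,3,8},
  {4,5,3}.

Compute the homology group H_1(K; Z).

H_1 = Z^2.

Fix the vertex order 0 < 1 < 2 < 3 < 4 < 5 < 6 < 7 < 8 and write every simplex with vertices in increasing order. Then dim K = 2 and the simplices of K are:

  0-simplices (9): [0], [1], [2], [3], [4], [5], [6], [7], [8]
  1-simplices (27): (27 of them)
  2-simplices (18): [0,1,2], [0,1,8], [0,2,5], [0,4,5], [0,4,7], [0,7,8], [1,2,3], [1,3,4], [1,4,6], [1,6,8], [2,3,7], [2,5,6], [2,6,7], [3,4,5], [3,5,8], [3,7,8], [4,6,7], [5,6,8]

so the chain groups are C_0 ≅ Z^9, C_1 ≅ Z^27, C_2 ≅ Z^18.

Boundary ∂_1: C_1 → C_0 maps an edge to its endpoints' difference, ∂[p,q] = q − p. For instance
  ∂[2,5] = [5] − [2].
As a 9×27 matrix over Z this has rank 8, with invariant factors (1,1,1,1,1,1,1,1).

Boundary ∂_2: C_2 → C_1 acts by ∂[p,q,r] = [q,r] − [p,r] + [p,q]. For instance
  ∂[0,1,2] = [1,2] − [0,2] + [0,1],
  ∂[1,6,8] = [6,8] − [1,8] + [1,6].
The resulting 27×18 matrix has rank 17, and its Smith normal form has invariant factors (1,1,1,1,1,1,1,1,1,1,1,1,1,1,1,1,1).

Now H_k = ker ∂_k / im ∂_{k+1}, so:

  H_1: rank ker ∂_1 − rank ∂_2 = (27 − 8) − 17 = 2, and the invariant factors of ∂_2 are all 1, so H_1 = Z^2.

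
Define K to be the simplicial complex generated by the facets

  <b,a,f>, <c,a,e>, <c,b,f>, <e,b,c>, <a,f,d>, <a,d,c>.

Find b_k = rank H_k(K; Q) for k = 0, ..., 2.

Order the vertices as a < b < c < d < e < f. Listing each simplex with vertices in this order, K has dimension 2 with simplices:

  0-simplices (6): a, b, c, d, e, f
  1-simplices (12): ab, ac, ad, ae, af, bc, be, bf, cd, ce, cf, df
  2-simplices (6): abf, acd, ace, adf, bce, bcf

so the chain groups are C_0 ≅ Z^6, C_1 ≅ Z^12, C_2 ≅ Z^6.

Boundary ∂_1: C_1 → C_0 maps an edge to its endpoints' difference, ∂[p,q] = q − p.
The 6×12 boundary matrix has rank 5 and Smith normal form diag(1,1,1,1,1).

∂_2: C_2 → C_1 sends each 2-simplex [p,q,r] to [q,r] − [p,r] + [p,q]. For instance
  ∂abf = bf − af + ab,
  ∂adf = df − af + ad.
The 12×6 boundary matrix has rank 6 and Smith normal form diag(1,1,1,1,1,1).

From H_k ≅ ker(∂_k) / im(∂_{k+1}) we obtain:

  H_0: rank C_0 − rank ∂_1 = 6 − 5 = 1, and the invariant factors of ∂_1 are all 1, so H_0 = Z.
  H_1: rank ker ∂_1 − rank ∂_2 = (12 − 5) − 6 = 1, and the invariant factors of ∂_2 are all 1, so H_1 = Z.
  H_2: rank ker ∂_2 − rank ∂_3 = (6 − 6) − 0 = 0, and there is no ∂_3, so H_2 = 0.

As a check, the Euler characteristic is 6 − 12 + 6 = 0, which agrees with 1 − 1 + 0 = 0.

Hence the Betti numbers are b_0 = 1, b_1 = 1, b_2 = 0.

b_0 = 1, b_1 = 1, b_2 = 0.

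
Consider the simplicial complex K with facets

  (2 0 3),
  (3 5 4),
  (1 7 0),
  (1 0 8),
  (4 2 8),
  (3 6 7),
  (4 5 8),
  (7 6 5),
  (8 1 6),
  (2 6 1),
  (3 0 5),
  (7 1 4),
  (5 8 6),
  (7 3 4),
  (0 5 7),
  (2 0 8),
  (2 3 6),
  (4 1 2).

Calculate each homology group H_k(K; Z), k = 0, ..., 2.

H_0 = Z,  H_1 = Z × Z/2,  H_2 = 0.

Fix the vertex order 0 < 1 < 2 < 3 < 4 < 5 < 6 < 7 < 8 and write every simplex with vertices in increasing order. Then dim K = 2 and the simplices of K are:

  0-simplices (9): [0], [1], [2], [3], [4], [5], [6], [7], [8]
  1-simplices (27): (27 of them)
  2-simplices (18): [0,1,7], [0,1,8], [0,2,3], [0,2,8], [0,3,5], [0,5,7], [1,2,4], [1,2,6], [1,4,7], [1,6,8], [2,3,6], [2,4,8], [3,4,5], [3,4,7], [3,6,7], [4,5,8], [5,6,7], [5,6,8]

Hence C_0 ≅ Z^9, C_1 ≅ Z^27, C_2 ≅ Z^18.

∂_1: C_1 → C_0 is given by ∂[p,q] = [q] − [p].
As a 9×27 matrix over Z this has rank 8, with invariant factors (1,1,1,1,1,1,1,1).

∂_2: C_2 → C_1 acts by ∂[p,q,r] = [q,r] − [p,r] + [p,q]. For instance
  ∂[1,2,4] = [2,4] − [1,4] + [1,2],
  ∂[1,6,8] = [6,8] − [1,8] + [1,6].
As a 27×18 matrix over Z this has rank 18, with invariant factors (1,1,1,1,1,1,1,1,1,1,1,1,1,1,1,1,1,2).

From H_k ≅ ker(∂_k) / im(∂_{k+1}) we obtain:

  H_0: rank C_0 − rank ∂_1 = 9 − 8 = 1, and the invariant factors of ∂_1 are all 1, so H_0 ≅ Z.
  H_1: rank ker ∂_1 − rank ∂_2 = (27 − 8) − 18 = 1, and ∂_2 has invariant factor 2 > 1, so H_1 ≅ Z × Z/2.
  H_2: rank ker ∂_2 − rank ∂_3 = (18 − 18) − 0 = 0, and there is no ∂_3, so H_2 ≅ 0.

As a check, the Euler characteristic is 9 − 27 + 18 = 0, which agrees with 1 − 1 + 0 = 0.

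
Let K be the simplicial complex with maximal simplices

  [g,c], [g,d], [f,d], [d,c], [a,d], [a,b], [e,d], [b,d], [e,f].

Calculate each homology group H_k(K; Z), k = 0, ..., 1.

H_0 ≅ Z,  H_1 ≅ Z^3.

Order the vertices as a < b < c < d < e < f < g. Listing each simplex with vertices in this order, K has dimension 1 with simplices:

  0-simplices (7): a, b, c, d, e, f, g
  1-simplices (9): ab, ad, bd, cd, cg, de, df, dg, ef

Hence C_0 ≅ Z^7, C_1 ≅ Z^9.

Boundary ∂_1: C_1 → C_0 is given by ∂[p,q] = [q] − [p]. For instance
  ∂cg = g − c.
This gives a 7×9 integer matrix of rank 6; reducing to Smith normal form yields diagonal entries (1,1,1,1,1,1).

Now H_k = ker ∂_k / im ∂_{k+1}, so:

  H_0: rank C_0 − rank ∂_1 = 7 − 6 = 1, and the invariant factors of ∂_1 are all 1, so H_0 = Z.
  H_1: rank ker ∂_1 − rank ∂_2 = (9 − 6) − 0 = 3, and there is no ∂_2, so H_1 = Z^3.

As a check, the Euler characteristic is 7 − 9 = -2, which agrees with 1 − 3 = -2.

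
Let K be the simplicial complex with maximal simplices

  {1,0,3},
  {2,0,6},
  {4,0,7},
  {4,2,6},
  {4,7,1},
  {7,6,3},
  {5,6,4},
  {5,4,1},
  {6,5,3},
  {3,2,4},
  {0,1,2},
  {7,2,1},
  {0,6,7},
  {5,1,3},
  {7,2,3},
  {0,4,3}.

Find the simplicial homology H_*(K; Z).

H_0 = Z,  H_1 = Z^2,  H_2 = Z.

Take the total order 0 < 1 < 2 < 3 < 4 < 5 < 6 < 7 on the vertex set. Then K (dimension 2) consists of the simplices:

  0-simplices (8): [0], [1], [2], [3], [4], [5], [6], [7]
  1-simplices (24): (24 of them)
  2-simplices (16): [0,1,2], [0,1,3], [0,2,6], [0,3,4], [0,4,7], [0,6,7], [1,2,7], [1,3,5], [1,4,5], [1,4,7], [2,3,4], [2,3,7], [2,4,6], [3,5,6], [3,6,7], [4,5,6]

Hence C_0 ≅ Z^8, C_1 ≅ Z^24, C_2 ≅ Z^16.

∂_1: C_1 → C_0 is given by ∂[p,q] = [q] − [p].
As a 8×24 matrix over Z this has rank 7, with invariant factors (1,1,1,1,1,1,1).

∂_2: C_2 → C_1 maps a triangle to the signed sum of its edges. For instance
  ∂[3,5,6] = [5,6] − [3,6] + [3,5],
  ∂[0,1,2] = [1,2] − [0,2] + [0,1].
The resulting 24×16 matrix has rank 15, and its Smith normal form has invariant factors (1,1,1,1,1,1,1,1,1,1,1,1,1,1,1).

Now H_k = ker ∂_k / im ∂_{k+1}, so:

  H_0: rank C_0 − rank ∂_1 = 8 − 7 = 1, and the invariant factors of ∂_1 are all 1, so H_0 ≅ Z.
  H_1: rank ker ∂_1 − rank ∂_2 = (24 − 7) − 15 = 2, and the invariant factors of ∂_2 are all 1, so H_1 ≅ Z^2.
  H_2: rank ker ∂_2 − rank ∂_3 = (16 − 15) − 0 = 1, and there is no ∂_3, so H_2 ≅ Z.

As a check, the Euler characteristic is 8 − 24 + 16 = 0, which agrees with 1 − 2 + 1 = 0.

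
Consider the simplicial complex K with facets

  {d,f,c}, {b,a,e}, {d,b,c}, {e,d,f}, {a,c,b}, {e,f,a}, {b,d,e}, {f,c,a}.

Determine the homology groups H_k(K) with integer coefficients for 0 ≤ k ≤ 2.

H_0 ≅ Z,  H_1 = 0,  H_2 ≅ Z.

We work with the vertex ordering a < b < c < d < e < f. The simplices of K, each written with vertices in increasing order, are:

  0-simplices (6): a, b, c, d, e, f
  1-simplices (12): ab, ac, ae, af, bc, bd, be, cd, cf, de, df, ef
  2-simplices (8): abc, abe, acf, aef, bcd, bde, cdf, def

giving chain groups C_0 ≅ Z^6, C_1 ≅ Z^12, C_2 ≅ Z^8.

The boundary map ∂_1: C_1 → C_0 maps an edge to its endpoints' difference, ∂[p,q] = q − p. For instance
  ∂ac = c − a.
As a 6×12 matrix over Z this has rank 5, with invariant factors (1,1,1,1,1).

∂_2: C_2 → C_1 maps a triangle to the signed sum of its edges. For instance
  ∂abc = bc − ac + ab,
  ∂cdf = df − cf + cd.
As a 12×8 matrix over Z this has rank 7, with invariant factors (1,1,1,1,1,1,1).

Now H_k = ker ∂_k / im ∂_{k+1}, so:

  H_0: rank C_0 − rank ∂_1 = 6 − 5 = 1, and the invariant factors of ∂_1 are all 1, so H_0 = Z.
  H_1: rank ker ∂_1 − rank ∂_2 = (12 − 5) − 7 = 0, and the invariant factors of ∂_2 are all 1, so H_1 = 0.
  H_2: rank ker ∂_2 − rank ∂_3 = (8 − 7) − 0 = 1, and there is no ∂_3, so H_2 = Z.

(K is a triangulation of the 2-sphere S^2.)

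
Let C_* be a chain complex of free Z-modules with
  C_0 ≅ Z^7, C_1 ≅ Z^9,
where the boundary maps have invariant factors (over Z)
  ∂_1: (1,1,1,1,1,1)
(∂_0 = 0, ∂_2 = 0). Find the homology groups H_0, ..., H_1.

H_0: b_0 = 7 − 0 − 6 = 1; torsion from ∂_1 factors > 1: none. So H_0 ≅ Z.
H_1: b_1 = 9 − 6 − 0 = 3; torsion from ∂_2 factors > 1: none. So H_1 ≅ Z^3.

H_0 ≅ Z,  H_1 ≅ Z^3.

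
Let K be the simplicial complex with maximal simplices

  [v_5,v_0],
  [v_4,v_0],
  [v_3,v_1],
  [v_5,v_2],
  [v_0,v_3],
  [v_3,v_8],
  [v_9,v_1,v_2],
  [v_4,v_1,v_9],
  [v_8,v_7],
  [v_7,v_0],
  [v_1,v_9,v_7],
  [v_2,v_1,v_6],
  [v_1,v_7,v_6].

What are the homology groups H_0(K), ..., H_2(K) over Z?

H_0 = Z,  H_1 = Z^4,  H_2 = 0.

We work with the vertex ordering v_0 < v_1 < v_2 < v_3 < v_4 < v_5 < v_6 < v_7 < v_8 < v_9. The simplices of K, each written with vertices in increasing order, are:

  0-simplices (10): [v_0], [v_1], [v_2], [v_3], [v_4], [v_5], [v_6], [v_7], [v_8], [v_9]
  1-simplices (18): (18 of them)
  2-simplices (5): [v_1,v_2,v_6], [v_1,v_2,v_9], [v_1,v_4,v_9], [v_1,v_6,v_7], [v_1,v_7,v_9]

Hence C_0 ≅ Z^10, C_1 ≅ Z^18, C_2 ≅ Z^5.

The boundary map ∂_1: C_1 → C_0 is given by ∂[p,q] = [q] − [p].
The 10×18 boundary matrix has rank 9 and Smith normal form diag(1,1,1,1,1,1,1,1,1).

Boundary ∂_2: C_2 → C_1 maps a triangle to the signed sum of its edges. For instance
  ∂[v_1,v_7,v_9] = [v_7,v_9] − [v_1,v_9] + [v_1,v_7],
  ∂[v_1,v_2,v_6] = [v_2,v_6] − [v_1,v_6] + [v_1,v_2].
This gives a 18×5 integer matrix of rank 5; reducing to Smith normal form yields diagonal entries (1,1,1,1,1).

From H_k ≅ ker(∂_k) / im(∂_{k+1}) we obtain:

  H_0: rank C_0 − rank ∂_1 = 10 − 9 = 1, and the invariant factors of ∂_1 are all 1, so H_0 = Z.
  H_1: rank ker ∂_1 − rank ∂_2 = (18 − 9) − 5 = 4, and the invariant factors of ∂_2 are all 1, so H_1 = Z^4.
  H_2: rank ker ∂_2 − rank ∂_3 = (5 − 5) − 0 = 0, and there is no ∂_3, so H_2 = 0.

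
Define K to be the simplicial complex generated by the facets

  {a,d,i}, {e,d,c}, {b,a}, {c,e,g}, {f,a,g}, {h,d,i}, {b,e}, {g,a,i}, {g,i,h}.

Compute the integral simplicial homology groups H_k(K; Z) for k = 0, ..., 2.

Fix the vertex order a < b < c < d < e < f < g < h < i and write every simplex with vertices in increasing order. Then dim K = 2 and the simplices of K are:

  0-simplices (9): a, b, c, d, e, f, g, h, i
  1-simplices (17): ab, ad, af, ag, ai, be, cd, ce, cg, de, dh, di, eg, fg, gh, gi, hi
  2-simplices (7): adi, afg, agi, cde, ceg, dhi, ghi

giving chain groups C_0 ≅ Z^9, C_1 ≅ Z^17, C_2 ≅ Z^7.

The boundary map ∂_1: C_1 → C_0 sends each edge [p,q] (with p < q) to q − p. For instance
  ∂de = e − d.
The resulting 9×17 matrix has rank 8, and its Smith normal form has invariant factors (1,1,1,1,1,1,1,1).

Boundary ∂_2: C_2 → C_1 sends each 2-simplex [p,q,r] to [q,r] − [p,r] + [p,q]. For instance
  ∂adi = di − ai + ad,
  ∂cde = de − ce + cd.
The resulting 17×7 matrix has rank 7, and its Smith normal form has invariant factors (1,1,1,1,1,1,1).

Now H_k = ker ∂_k / im ∂_{k+1}, so:

  H_0: rank C_0 − rank ∂_1 = 9 − 8 = 1, and the invariant factors of ∂_1 are all 1, so H_0 = Z.
  H_1: rank ker ∂_1 − rank ∂_2 = (17 − 8) − 7 = 2, and the invariant factors of ∂_2 are all 1, so H_1 = Z^2.
  H_2: rank ker ∂_2 − rank ∂_3 = (7 − 7) − 0 = 0, and there is no ∂_3, so H_2 = 0.

H_0 = Z,  H_1 = Z^2,  H_2 = 0.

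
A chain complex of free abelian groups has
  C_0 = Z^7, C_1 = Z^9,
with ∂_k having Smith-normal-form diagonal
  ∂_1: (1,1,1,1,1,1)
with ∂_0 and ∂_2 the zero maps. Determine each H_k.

H_0: b_0 = 7 − 0 − 6 = 1; torsion from ∂_1 factors > 1: none. So H_0 ≅ Z.
H_1: b_1 = 9 − 6 − 0 = 3; torsion from ∂_2 factors > 1: none. So H_1 ≅ Z^3.

H_0 ≅ Z,  H_1 ≅ Z^3.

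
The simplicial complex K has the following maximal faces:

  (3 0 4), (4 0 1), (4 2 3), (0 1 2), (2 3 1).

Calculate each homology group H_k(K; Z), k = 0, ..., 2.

H_0 ≅ Z,  H_1 ≅ Z,  H_2 = 0.

Fix the vertex order 0 < 1 < 2 < 3 < 4 and write every simplex with vertices in increasing order. Then dim K = 2 and the simplices of K are:

  0-simplices (5): [0], [1], [2], [3], [4]
  1-simplices (10): [0,1], [0,2], [0,3], [0,4], [1,2], [1,3], [1,4], [2,3], [2,4], [3,4]
  2-simplices (5): [0,1,2], [0,1,4], [0,3,4], [1,2,3], [2,3,4]

Hence C_0 ≅ Z^5, C_1 ≅ Z^10, C_2 ≅ Z^5.

Boundary ∂_1: C_1 → C_0 sends each edge [p,q] (with p < q) to q − p. For instance
  ∂[2,4] = [4] − [2].
The 5×10 boundary matrix has rank 4 and Smith normal form diag(1,1,1,1).

The boundary map ∂_2: C_2 → C_1 maps a triangle to the signed sum of its edges. For instance
  ∂[1,2,3] = [2,3] − [1,3] + [1,2],
  ∂[0,1,4] = [1,4] − [0,4] + [0,1].
This gives a 10×5 integer matrix of rank 5; reducing to Smith normal form yields diagonal entries (1,1,1,1,1).

Reading off H_k = ker ∂_k / im ∂_{k+1}:

  H_0: rank C_0 − rank ∂_1 = 5 − 4 = 1, and the invariant factors of ∂_1 are all 1, so H_0 ≅ Z.
  H_1: rank ker ∂_1 − rank ∂_2 = (10 − 4) − 5 = 1, and the invariant factors of ∂_2 are all 1, so H_1 ≅ Z.
  H_2: rank ker ∂_2 − rank ∂_3 = (5 − 5) − 0 = 0, and there is no ∂_3, so H_2 ≅ 0.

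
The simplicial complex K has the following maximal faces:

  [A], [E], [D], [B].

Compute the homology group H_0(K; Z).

H_0 = Z^4.

K has 4 vertices.
rank ∂_0 = 0, rank ∂_1 = 0 ⇒ b_0 = 4 − 0 − 0 = 4. So H_0 = Z^4.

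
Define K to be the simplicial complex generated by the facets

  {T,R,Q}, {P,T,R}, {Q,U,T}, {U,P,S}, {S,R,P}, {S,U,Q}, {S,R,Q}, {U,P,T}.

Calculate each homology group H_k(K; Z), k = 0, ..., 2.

H_0 ≅ Z,  H_1 = 0,  H_2 ≅ Z.

K has 6 vertices, 12 edges, 8 triangles.
rank ∂_0 = 0, rank ∂_1 = 5 ⇒ b_0 = 6 − 0 − 5 = 1; all invariant factors of ∂_1 are 1 so no torsion. So H_0 = Z.
rank ∂_1 = 5, rank ∂_2 = 7 ⇒ b_1 = 12 − 5 − 7 = 0; all invariant factors of ∂_2 are 1 so no torsion. So H_1 = 0.
rank ∂_2 = 7, rank ∂_3 = 0 ⇒ b_2 = 8 − 7 − 0 = 1. So H_2 = Z.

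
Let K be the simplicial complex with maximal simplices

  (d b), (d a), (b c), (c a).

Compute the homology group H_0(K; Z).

K has 4 vertices, 4 edges.
rank ∂_0 = 0, rank ∂_1 = 3 ⇒ b_0 = 4 − 0 − 3 = 1; all invariant factors of ∂_1 are 1 so no torsion. So H_0 ≅ Z.

H_0 ≅ Z.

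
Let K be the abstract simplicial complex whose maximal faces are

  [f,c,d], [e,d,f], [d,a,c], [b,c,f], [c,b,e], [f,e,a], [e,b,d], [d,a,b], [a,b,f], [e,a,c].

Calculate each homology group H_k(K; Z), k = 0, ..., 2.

We work with the vertex ordering a < b < c < d < e < f. The simplices of K, each written with vertices in increasing order, are:

  0-simplices (6): a, b, c, d, e, f
  1-simplices (15): ab, ac, ad, ae, af, bc, bd, be, bf, cd, ce, cf, de, df, ef
  2-simplices (10): abd, abf, acd, ace, aef, bce, bcf, bde, cdf, def

so the chain groups are C_0 ≅ Z^6, C_1 ≅ Z^15, C_2 ≅ Z^10.

The boundary map ∂_1: C_1 → C_0 is given by ∂[p,q] = [q] − [p]. For instance
  ∂ef = f − e.
The resulting 6×15 matrix has rank 5, and its Smith normal form has invariant factors (1,1,1,1,1).

Boundary ∂_2: C_2 → C_1 maps a triangle to the signed sum of its edges. For instance
  ∂def = ef − df + de,
  ∂aef = ef − af + ae.
This gives a 15×10 integer matrix of rank 10; reducing to Smith normal form yields diagonal entries (1,1,1,1,1,1,1,1,1,2).

Now H_k = ker ∂_k / im ∂_{k+1}, so:

  H_0: rank C_0 − rank ∂_1 = 6 − 5 = 1, and the invariant factors of ∂_1 are all 1, so H_0 = Z.
  H_1: rank ker ∂_1 − rank ∂_2 = (15 − 5) − 10 = 0, and ∂_2 has invariant factor 2 > 1, so H_1 = Z/2Z.
  H_2: rank ker ∂_2 − rank ∂_3 = (10 − 10) − 0 = 0, and there is no ∂_3, so H_2 = 0.

(K is a triangulation of the real projective plane RP^2.)

H_0 ≅ Z,  H_1 ≅ Z/2Z,  H_2 = 0.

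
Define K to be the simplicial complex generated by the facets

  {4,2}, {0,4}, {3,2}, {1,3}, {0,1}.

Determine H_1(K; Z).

H_1 ≅ Z.

Take the total order 0 < 1 < 2 < 3 < 4 on the vertex set. Then K (dimension 1) consists of the simplices:

  0-simplices (5): [0], [1], [2], [3], [4]
  1-simplices (5): [0,1], [0,4], [1,3], [2,3], [2,4]

giving chain groups C_0 ≅ Z^5, C_1 ≅ Z^5.

∂_1: C_1 → C_0 is given by ∂[p,q] = [q] − [p]. For instance
  ∂[2,4] = [4] − [2].
The 5×5 boundary matrix has rank 4 and Smith normal form diag(1,1,1,1).

Now H_k = ker ∂_k / im ∂_{k+1}, so:

  H_1: rank ker ∂_1 − rank ∂_2 = (5 − 4) − 0 = 1, and there is no ∂_2, so H_1 = Z.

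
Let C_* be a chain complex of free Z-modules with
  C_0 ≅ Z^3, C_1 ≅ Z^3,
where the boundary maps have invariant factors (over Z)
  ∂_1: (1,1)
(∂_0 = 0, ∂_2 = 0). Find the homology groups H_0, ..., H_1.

H_0: b_0 = 3 − 0 − 2 = 1; torsion from ∂_1 factors > 1: none. So H_0 ≅ Z.
H_1: b_1 = 3 − 2 − 0 = 1; torsion from ∂_2 factors > 1: none. So H_1 ≅ Z.

H_0 ≅ Z,  H_1 ≅ Z.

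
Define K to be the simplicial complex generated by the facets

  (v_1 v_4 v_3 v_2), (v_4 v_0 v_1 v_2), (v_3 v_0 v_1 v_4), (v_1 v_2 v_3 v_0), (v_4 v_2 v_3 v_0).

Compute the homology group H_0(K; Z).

Fix the vertex order v_0 < v_1 < v_2 < v_3 < v_4 and write every simplex with vertices in increasing order. Then dim K = 3 and the simplices of K are:

  0-simplices (5): [v_0], [v_1], [v_2], [v_3], [v_4]
  1-simplices (10): [v_0,v_1], [v_0,v_2], [v_0,v_3], [v_0,v_4], [v_1,v_2], [v_1,v_3], [v_1,v_4], [v_2,v_3], [v_2,v_4], [v_3,v_4]
  2-simplices (10): [v_0,v_1,v_2], [v_0,v_1,v_3], [v_0,v_1,v_4], [v_0,v_2,v_3], [v_0,v_2,v_4], [v_0,v_3,v_4], [v_1,v_2,v_3], [v_1,v_2,v_4], [v_1,v_3,v_4], [v_2,v_3,v_4]
  3-simplices (5): [v_0,v_1,v_2,v_3], [v_0,v_1,v_2,v_4], [v_0,v_1,v_3,v_4], [v_0,v_2,v_3,v_4], [v_1,v_2,v_3,v_4]

so the chain groups are C_0 ≅ Z^5, C_1 ≅ Z^10, C_2 ≅ Z^10, C_3 ≅ Z^5.

∂_1: C_1 → C_0 maps an edge to its endpoints' difference, ∂[p,q] = q − p. For instance
  ∂[v_0,v_3] = [v_3] − [v_0].
The 5×10 boundary matrix has rank 4 and Smith normal form diag(1,1,1,1).

Boundary ∂_2: C_2 → C_1 maps a triangle to the signed sum of its edges. For instance
  ∂[v_0,v_1,v_2] = [v_1,v_2] − [v_0,v_2] + [v_0,v_1],
  ∂[v_2,v_3,v_4] = [v_3,v_4] − [v_2,v_4] + [v_2,v_3].
The resulting 10×10 matrix has rank 6, and its Smith normal form has invariant factors (1,1,1,1,1,1).

Boundary ∂_3: C_3 → C_2 sends each 3-simplex σ to the alternating sum Σ_i (−1)^i (σ with its i-th vertex removed). For instance
  ∂[v_1,v_2,v_3,v_4] = [v_2,v_3,v_4] − [v_1,v_3,v_4] + [v_1,v_2,v_4] − [v_1,v_2,v_3],
  ∂[v_0,v_2,v_3,v_4] = [v_2,v_3,v_4] − [v_0,v_3,v_4] + [v_0,v_2,v_4] − [v_0,v_2,v_3].
The resulting 10×5 matrix has rank 4, and its Smith normal form has invariant factors (1,1,1,1).

Now H_k = ker ∂_k / im ∂_{k+1}, so:

  H_0: rank C_0 − rank ∂_1 = 5 − 4 = 1, and the invariant factors of ∂_1 are all 1, so H_0 = Z.

H_0 = Z.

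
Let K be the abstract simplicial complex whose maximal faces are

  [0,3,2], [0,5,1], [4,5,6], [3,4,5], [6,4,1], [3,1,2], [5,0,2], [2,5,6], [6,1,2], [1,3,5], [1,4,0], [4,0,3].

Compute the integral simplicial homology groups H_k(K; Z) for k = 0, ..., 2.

Take the total order 0 < 1 < 2 < 3 < 4 < 5 < 6 on the vertex set. Then K (dimension 2) consists of the simplices:

  0-simplices (7): [0], [1], [2], [3], [4], [5], [6]
  1-simplices (18): [0,1], [0,2], [0,3], [0,4], [0,5], [1,2], [1,3], [1,4], [1,5], [1,6], [2,3], [2,5], [2,6], [3,4], [3,5], [4,5], [4,6], [5,6]
  2-simplices (12): [0,1,4], [0,1,5], [0,2,3], [0,2,5], [0,3,4], [1,2,3], [1,2,6], [1,3,5], [1,4,6], [2,5,6], [3,4,5], [4,5,6]

so the chain groups are C_0 ≅ Z^7, C_1 ≅ Z^18, C_2 ≅ Z^12.

The boundary map ∂_1: C_1 → C_0 sends each edge [p,q] (with p < q) to q − p. For instance
  ∂[0,4] = [4] − [0].
This gives a 7×18 integer matrix of rank 6; reducing to Smith normal form yields diagonal entries (1,1,1,1,1,1).

∂_2: C_2 → C_1 sends each 2-simplex [p,q,r] to [q,r] − [p,r] + [p,q]. For instance
  ∂[2,5,6] = [5,6] − [2,6] + [2,5],
  ∂[0,2,5] = [2,5] − [0,5] + [0,2].
This gives a 18×12 integer matrix of rank 12; reducing to Smith normal form yields diagonal entries (1,1,1,1,1,1,1,1,1,1,1,2).

From H_k ≅ ker(∂_k) / im(∂_{k+1}) we obtain:

  H_0: rank C_0 − rank ∂_1 = 7 − 6 = 1, and the invariant factors of ∂_1 are all 1, so H_0 ≅ Z.
  H_1: rank ker ∂_1 − rank ∂_2 = (18 − 6) − 12 = 0, and ∂_2 has invariant factor 2 > 1, so H_1 ≅ Z/2.
  H_2: rank ker ∂_2 − rank ∂_3 = (12 − 12) − 0 = 0, and there is no ∂_3, so H_2 ≅ 0.

As a check, the Euler characteristic is 7 − 18 + 12 = 1, which agrees with 1 − 0 + 0 = 1.
(K is a triangulation of the real projective plane RP^2.)

H_0 ≅ Z,  H_1 ≅ Z/2,  H_2 = 0.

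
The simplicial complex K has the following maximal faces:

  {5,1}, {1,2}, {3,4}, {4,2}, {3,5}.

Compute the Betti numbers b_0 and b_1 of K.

We work with the vertex ordering 1 < 2 < 3 < 4 < 5. The simplices of K, each written with vertices in increasing order, are:

  0-simplices (5): [1], [2], [3], [4], [5]
  1-simplices (5): [1,2], [1,5], [2,4], [3,4], [3,5]

giving chain groups C_0 ≅ Z^5, C_1 ≅ Z^5.

The boundary map ∂_1: C_1 → C_0 sends each edge [p,q] (with p < q) to q − p. For instance
  ∂[2,4] = [4] − [2].
The resulting 5×5 matrix has rank 4, and its Smith normal form has invariant factors (1,1,1,1).

Computing H_k = (kernel of ∂_k) / (image of ∂_{k+1}):

  H_0: rank C_0 − rank ∂_1 = 5 − 4 = 1, and the invariant factors of ∂_1 are all 1, so H_0 = Z.
  H_1: rank ker ∂_1 − rank ∂_2 = (5 − 4) − 0 = 1, and there is no ∂_2, so H_1 = Z.

As a check, the Euler characteristic is 5 − 5 = 0, which agrees with 1 − 1 = 0.
(K is a triangulation of the circle S^1.)

Hence the Betti numbers are b_0 = 1, b_1 = 1.

b_0 = 1, b_1 = 1.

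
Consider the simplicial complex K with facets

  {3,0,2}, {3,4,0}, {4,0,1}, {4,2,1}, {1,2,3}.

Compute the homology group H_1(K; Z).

Order the vertices as 0 < 1 < 2 < 3 < 4. Listing each simplex with vertices in this order, K has dimension 2 with simplices:

  0-simplices (5): [0], [1], [2], [3], [4]
  1-simplices (10): [0,1], [0,2], [0,3], [0,4], [1,2], [1,3], [1,4], [2,3], [2,4], [3,4]
  2-simplices (5): [0,1,4], [0,2,3], [0,3,4], [1,2,3], [1,2,4]

so the chain groups are C_0 ≅ Z^5, C_1 ≅ Z^10, C_2 ≅ Z^5.

Boundary ∂_1: C_1 → C_0 sends each edge [p,q] (with p < q) to q − p.
The 5×10 boundary matrix has rank 4 and Smith normal form diag(1,1,1,1).

∂_2: C_2 → C_1 acts by ∂[p,q,r] = [q,r] − [p,r] + [p,q]. For instance
  ∂[0,3,4] = [3,4] − [0,4] + [0,3],
  ∂[0,1,4] = [1,4] − [0,4] + [0,1].
This gives a 10×5 integer matrix of rank 5; reducing to Smith normal form yields diagonal entries (1,1,1,1,1).

Computing H_k = (kernel of ∂_k) / (image of ∂_{k+1}):

  H_1: rank ker ∂_1 − rank ∂_2 = (10 − 4) − 5 = 1, and the invariant factors of ∂_2 are all 1, so H_1 ≅ Z.

H_1 = Z.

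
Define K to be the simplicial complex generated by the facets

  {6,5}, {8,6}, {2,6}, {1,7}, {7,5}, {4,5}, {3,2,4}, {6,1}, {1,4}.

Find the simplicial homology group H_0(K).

K has 8 vertices, 11 edges, 1 triangle.
rank ∂_0 = 0, rank ∂_1 = 7 ⇒ b_0 = 8 − 0 − 7 = 1; all invariant factors of ∂_1 are 1 so no torsion. So H_0 = Z.

H_0 = Z.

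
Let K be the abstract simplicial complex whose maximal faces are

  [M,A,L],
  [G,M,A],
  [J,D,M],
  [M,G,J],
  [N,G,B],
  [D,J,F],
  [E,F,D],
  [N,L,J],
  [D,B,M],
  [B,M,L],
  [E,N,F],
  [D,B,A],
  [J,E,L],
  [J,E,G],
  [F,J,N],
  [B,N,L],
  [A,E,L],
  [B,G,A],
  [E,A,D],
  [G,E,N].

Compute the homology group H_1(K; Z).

Fix the vertex order A < B < D < E < F < G < J < L < M < N and write every simplex with vertices in increasing order. Then dim K = 2 and the simplices of K are:

  0-simplices (10): A, B, D, E, F, G, J, L, M, N
  1-simplices (30): AB, AD, AE, AG, AL, AM, BD, BG, BL, BM, BN, DE, DF, DJ, DM, EF, EG, EJ, EL, EN, FJ, FN, GJ, GM, GN, JL, JM, JN, LM, LN
  2-simplices (20): ABD, ABG, ADE, AEL, AGM, ALM, BDM, BGN, BLM, BLN, DEF, DFJ, DJM, EFN, EGJ, EGN, EJL, FJN, GJM, JLN

giving chain groups C_0 ≅ Z^10, C_1 ≅ Z^30, C_2 ≅ Z^20.

Boundary ∂_1: C_1 → C_0 is given by ∂[p,q] = [q] − [p]. For instance
  ∂JN = N − J.
This gives a 10×30 integer matrix of rank 9; reducing to Smith normal form yields diagonal entries (1,1,1,1,1,1,1,1,1).

Boundary ∂_2: C_2 → C_1 acts by ∂[p,q,r] = [q,r] − [p,r] + [p,q]. For instance
  ∂DFJ = FJ − DJ + DF,
  ∂DEF = EF − DF + DE.
The 30×20 boundary matrix has rank 20 and Smith normal form diag(1,1,1,1,1,1,1,1,1,1,1,1,1,1,1,1,1,1,1,2).

Now H_k = ker ∂_k / im ∂_{k+1}, so:

  H_1: rank ker ∂_1 − rank ∂_2 = (30 − 9) − 20 = 1, and ∂_2 has invariant factor 2 > 1, so H_1 ≅ Z ⊕ Z/2.

H_1 ≅ Z ⊕ Z/2.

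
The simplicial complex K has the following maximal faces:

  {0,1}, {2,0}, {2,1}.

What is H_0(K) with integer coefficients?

Fix the vertex order 0 < 1 < 2 and write every simplex with vertices in increasing order. Then dim K = 1 and the simplices of K are:

  0-simplices (3): [0], [1], [2]
  1-simplices (3): [0,1], [0,2], [1,2]

giving chain groups C_0 ≅ Z^3, C_1 ≅ Z^3.

Boundary ∂_1: C_1 → C_0 sends each edge [p,q] (with p < q) to q − p. For instance
  ∂[0,2] = [2] − [0].
The 3×3 boundary matrix has rank 2 and Smith normal form diag(1,1).

Now H_k = ker ∂_k / im ∂_{k+1}, so:

  H_0: rank C_0 − rank ∂_1 = 3 − 2 = 1, and the invariant factors of ∂_1 are all 1, so H_0 ≅ Z.

H_0 = Z.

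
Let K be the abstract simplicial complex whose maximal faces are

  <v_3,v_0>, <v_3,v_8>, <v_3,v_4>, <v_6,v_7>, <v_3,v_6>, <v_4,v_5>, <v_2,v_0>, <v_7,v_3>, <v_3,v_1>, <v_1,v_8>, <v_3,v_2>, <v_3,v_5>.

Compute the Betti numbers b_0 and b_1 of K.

b_0 = 1, b_1 = 4.

Take the total order v_0 < v_1 < v_2 < v_3 < v_4 < v_5 < v_6 < v_7 < v_8 on the vertex set. Then K (dimension 1) consists of the simplices:

  0-simplices (9): [v_0], [v_1], [v_2], [v_3], [v_4], [v_5], [v_6], [v_7], [v_8]
  1-simplices (12): [v_0,v_2], [v_0,v_3], [v_1,v_3], [v_1,v_8], [v_2,v_3], [v_3,v_4], [v_3,v_5], [v_3,v_6], [v_3,v_7], [v_3,v_8], [v_4,v_5], [v_6,v_7]

Hence C_0 ≅ Z^9, C_1 ≅ Z^12.

The boundary map ∂_1: C_1 → C_0 maps an edge to its endpoints' difference, ∂[p,q] = q − p.
The 9×12 boundary matrix has rank 8 and Smith normal form diag(1,1,1,1,1,1,1,1).

Reading off H_k = ker ∂_k / im ∂_{k+1}:

  H_0: rank C_0 − rank ∂_1 = 9 − 8 = 1, and the invariant factors of ∂_1 are all 1, so H_0 = Z.
  H_1: rank ker ∂_1 − rank ∂_2 = (12 − 8) − 0 = 4, and there is no ∂_2, so H_1 = Z^4.

Hence the Betti numbers are b_0 = 1, b_1 = 4.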